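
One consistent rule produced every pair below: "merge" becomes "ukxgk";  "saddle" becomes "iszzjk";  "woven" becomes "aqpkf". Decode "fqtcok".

notice

Each letter's alphabet position (a=0..z=25) is mapped through 11·x+18 mod 26 — an affine cipher.
Reversing it on fqtcok: f(5)→19·(5−18)≡13=n; q(16)→19·(16−18)≡14=o; t(19)→19·(19−18)≡19=t; c(2)→19·(2−18)≡8=i; o(14)→19·(14−18)≡2=c; k(10)→19·(10−18)≡4=e (all mod 26).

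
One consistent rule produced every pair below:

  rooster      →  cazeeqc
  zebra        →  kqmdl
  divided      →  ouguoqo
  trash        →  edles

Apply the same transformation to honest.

It's a Vigenère-style cipher with numeric key [11,12]: position i shifts by key[i mod 2].
On honest: h+11=s, o+12=a, n+11=y, e+12=q, s+11=d, t+12=f.

sayqdf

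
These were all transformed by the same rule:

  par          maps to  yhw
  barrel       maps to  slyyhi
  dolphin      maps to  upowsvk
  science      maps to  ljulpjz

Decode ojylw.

The output letters match the input read backwards, each shifted +7: par reversed is rap. The word is reversed, then every letter is shifted forward by 7.
Undoing it on ojylw: shift back: o−7=h, j−7=c, y−7=r, l−7=e, w−7=p → hcrep; then reverse → perch.

perch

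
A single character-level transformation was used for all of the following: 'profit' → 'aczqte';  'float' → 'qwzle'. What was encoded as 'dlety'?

satin

Compare letters: p→a is +11, r→c is +11, o→z is +11 — a constant shift. Every letter moves 11 places later in the alphabet, wrapping around z→a.
Decoding dlety: d−11=s, l−11=a, e−11=t, t−11=i, y−11=n.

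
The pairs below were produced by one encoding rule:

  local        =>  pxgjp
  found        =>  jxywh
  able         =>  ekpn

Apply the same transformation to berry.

Shifts by position in local: pos 0: l→p (+4), pos 1: o→x (+9), pos 2: c→g (+4), pos 3: a→j (+9) — repeating every 2. It's a Vigenère-style cipher with numeric key [4,9]: position i shifts by key[i mod 2].
For berry: b+4=f, e+9=n, r+4=v, r+9=a, y+4=c.

fnvac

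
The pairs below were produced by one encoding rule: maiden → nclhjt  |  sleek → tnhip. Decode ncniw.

maker

Letter i (0-indexed) is shifted by i+1, so successive shifts are 1, 2, 3, ….
Decoding ncniw: n−1=m, c−2=a, n−3=k, i−4=e, w−5=r.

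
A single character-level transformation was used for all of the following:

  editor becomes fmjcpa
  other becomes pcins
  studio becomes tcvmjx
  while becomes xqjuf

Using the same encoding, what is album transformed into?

Shifts by position in editor: pos 0: e→f (+1), pos 1: d→m (+9), pos 2: i→j (+1), pos 3: t→c (+9) — repeating every 2. It's a Vigenère-style cipher with numeric key [1,9]: position i shifts by key[i mod 2].
On album: a+1=b, l+9=u, b+1=c, u+9=d, m+1=n.

bucdn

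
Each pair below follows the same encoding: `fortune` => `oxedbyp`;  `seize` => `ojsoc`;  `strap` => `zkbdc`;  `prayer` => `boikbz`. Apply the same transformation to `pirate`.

odkbsz

The output letters match the input read backwards, each shifted +10: fortune reversed is enutrof. Two steps: reverse the string, then apply a Caesar shift of +10.
On pirate: reverse → etarip; then shift: e+10=o, t+10=d, a+10=k, r+10=b, i+10=s, p+10=z.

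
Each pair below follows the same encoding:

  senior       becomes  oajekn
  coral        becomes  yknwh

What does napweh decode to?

Compare letters: s→o is +22, e→a is +22, n→j is +22 — a constant shift. Each letter is shifted forward by 22 in the alphabet (a Caesar shift of +22).
Undoing it on napweh: n−22=r, a−22=e, p−22=t, w−22=a, e−22=i, h−22=l.

retail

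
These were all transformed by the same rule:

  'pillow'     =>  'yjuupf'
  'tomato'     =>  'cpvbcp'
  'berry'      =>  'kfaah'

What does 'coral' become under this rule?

lpabu

The shift depends on letter class: consonant p→y is +9, but vowel i→j is +1. The rule splits by letter class: vowels +1, consonants +9.
On coral: c(cons)+9=l, o(vowel)+1=p, r(cons)+9=a, a(vowel)+1=b, l(cons)+9=u.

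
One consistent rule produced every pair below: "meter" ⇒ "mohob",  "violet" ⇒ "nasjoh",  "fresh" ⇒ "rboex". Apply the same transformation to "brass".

m(12)→m(12) and e(4)→o(14) fit y≡3x+2 (mod 26); the inverse of 3 mod 26 is 9. This is an affine cipher: with a=0,…,z=25, each position x becomes (3x+2) mod 26.
For brass: b(1)→3·1+2≡5=f; r(17)→3·17+2≡1=b; a(0)→3·0+2≡2=c; s(18)→3·18+2≡4=e; s(18)→3·18+2≡4=e (all mod 26).

fbcee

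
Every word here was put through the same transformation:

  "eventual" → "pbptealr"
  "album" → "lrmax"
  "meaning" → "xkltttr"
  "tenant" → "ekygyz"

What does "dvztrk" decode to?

sponge

Shifts by position in eventual: pos 0: e→p (+11), pos 1: v→b (+6), pos 2: e→p (+11), pos 3: n→t (+6) — repeating every 2. The shifts repeat in a cycle of length 2: positions 0,1,… shift by +11, +6, then the pattern repeats.
Decoding dvztrk: d−11=s, v−6=p, z−11=o, t−6=n, r−11=g, k−6=e.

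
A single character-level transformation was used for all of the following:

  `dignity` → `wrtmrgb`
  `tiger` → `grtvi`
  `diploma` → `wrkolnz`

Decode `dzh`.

was

Letters are reflected about the middle of the alphabet (position → 25−position): Atbash.
Reversing it on dzh: d↔w, z↔a, h↔s.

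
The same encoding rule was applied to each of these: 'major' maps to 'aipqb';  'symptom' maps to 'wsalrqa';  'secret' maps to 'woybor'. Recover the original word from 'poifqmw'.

m(12)→a(0) and a(0)→i(8) fit y≡21x+8 (mod 26); the inverse of 21 mod 26 is 5. This is an affine cipher: with a=0,…,z=25, each position x becomes (21x+8) mod 26.
Decoding poifqmw: p(15)→5·(15−8)≡9=j; o(14)→5·(14−8)≡4=e; i(8)→5·(8−8)≡0=a; f(5)→5·(5−8)≡11=l; q(16)→5·(16−8)≡14=o; m(12)→5·(12−8)≡20=u; w(22)→5·(22−8)≡18=s (all mod 26).

jealous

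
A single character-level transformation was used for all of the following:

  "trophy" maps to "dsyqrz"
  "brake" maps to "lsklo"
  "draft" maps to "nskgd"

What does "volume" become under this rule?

Shifts by position in trophy: pos 0: t→d (+10), pos 1: r→s (+1), pos 2: o→y (+10), pos 3: p→q (+1) — repeating every 2. It's a Vigenère-style cipher with numeric key [10,1]: position i shifts by key[i mod 2].
For volume: v+10=f, o+1=p, l+10=v, u+1=v, m+10=w, e+1=f.

fpvvwf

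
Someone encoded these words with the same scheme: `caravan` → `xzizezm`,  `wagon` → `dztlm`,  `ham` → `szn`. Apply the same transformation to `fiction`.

urxgrlm

Letters are reflected about the middle of the alphabet (position → 25−position): Atbash.
On fiction: f↔u, i↔r, c↔x, t↔g, i↔r, o↔l, n↔m.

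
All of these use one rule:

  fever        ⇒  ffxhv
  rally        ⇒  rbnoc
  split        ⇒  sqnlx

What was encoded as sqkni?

In fever: f→f is +0, e→f is +1, v→x is +2, e→h is +3 — the shift increases by 1 each position. Each letter shifts forward by its position index (0, 1, 2, …) — the shift grows by one for each successive letter.
Decoding sqkni: s−0=s, q−1=p, k−2=i, n−3=k, i−4=e.

spike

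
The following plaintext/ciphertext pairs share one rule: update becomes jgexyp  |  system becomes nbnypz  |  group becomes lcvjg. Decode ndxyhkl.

skating

Each letter's alphabet position (a=0..z=25) is mapped through 11·x+23 mod 26 — an affine cipher.
Reversing it on ndxyhkl: n(13)→19·(13−23)≡18=s; d(3)→19·(3−23)≡10=k; x(23)→19·(23−23)≡0=a; y(24)→19·(24−23)≡19=t; h(7)→19·(7−23)≡8=i; k(10)→19·(10−23)≡13=n; l(11)→19·(11−23)≡6=g (all mod 26).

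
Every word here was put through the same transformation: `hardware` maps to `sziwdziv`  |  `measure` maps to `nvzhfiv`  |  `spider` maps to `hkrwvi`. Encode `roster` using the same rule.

Each pair mirrors across the alphabet (h↔s, a↔z, r↔i): positions sum to 25. Each letter is replaced by its mirror in the alphabet: a↔z, b↔y, c↔x, and so on (the Atbash cipher).
Applying it to roster: r↔i, o↔l, s↔h, t↔g, e↔v, r↔i.

ilhgvi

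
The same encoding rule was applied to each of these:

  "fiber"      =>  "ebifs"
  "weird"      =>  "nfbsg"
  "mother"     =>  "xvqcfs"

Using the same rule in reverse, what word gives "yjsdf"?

large

f(5)→e(4) and i(8)→b(1) fit y≡25x+9 (mod 26); the inverse of 25 mod 26 is 25. Each letter's alphabet position (a=0..z=25) is mapped through 25·x+9 mod 26 — an affine cipher.
Undoing it on yjsdf: y(24)→25·(24−9)≡11=l; j(9)→25·(9−9)≡0=a; s(18)→25·(18−9)≡17=r; d(3)→25·(3−9)≡6=g; f(5)→25·(5−9)≡4=e (all mod 26).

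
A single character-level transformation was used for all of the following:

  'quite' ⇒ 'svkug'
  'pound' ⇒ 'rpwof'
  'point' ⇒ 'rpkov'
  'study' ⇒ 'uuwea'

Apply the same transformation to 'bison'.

The shifts repeat in a cycle of length 2: positions 0,1,… shift by +2, +1, then the pattern repeats.
For bison: b+2=d, i+1=j, s+2=u, o+1=p, n+2=p.

djupp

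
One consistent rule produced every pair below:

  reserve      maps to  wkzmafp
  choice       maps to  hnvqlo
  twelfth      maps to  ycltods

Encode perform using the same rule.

In reserve: r→w is +5, e→k is +6, s→z is +7, e→m is +8 — the shift increases by 1 each position. Each letter shifts forward by (position + 5), i.e. 5, 6, 7, … — the shift grows by one for each successive letter.
Applying it to perform: p+5=u, e+6=k, r+7=y, f+8=n, o+9=x, r+10=b, m+11=x.

ukynxbx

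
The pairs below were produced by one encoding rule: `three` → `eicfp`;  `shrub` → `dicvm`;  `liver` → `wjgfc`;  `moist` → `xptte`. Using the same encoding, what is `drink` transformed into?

A repeating key of period 2 is used — shifts +11, +1 over and over.
For drink: d+11=o, r+1=s, i+11=t, n+1=o, k+11=v.

ostov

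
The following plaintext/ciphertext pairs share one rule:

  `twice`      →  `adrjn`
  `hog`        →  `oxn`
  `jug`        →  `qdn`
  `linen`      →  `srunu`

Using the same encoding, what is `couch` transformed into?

The shift depends on letter class: consonant t→a is +7, but vowel i→r is +9. Vowels shift forward by 9 and consonants shift forward by 7.
For couch: c(cons)+7=j, o(vowel)+9=x, u(vowel)+9=d, c(cons)+7=j, h(cons)+7=o.

jxdjo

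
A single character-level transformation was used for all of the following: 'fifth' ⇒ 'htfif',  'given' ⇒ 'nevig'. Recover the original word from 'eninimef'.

The output letters match the input read backwards: fifth reversed is htfif. It's just the letters in reverse order.
Undoing it on eninimef: then reverse → feminine.

feminine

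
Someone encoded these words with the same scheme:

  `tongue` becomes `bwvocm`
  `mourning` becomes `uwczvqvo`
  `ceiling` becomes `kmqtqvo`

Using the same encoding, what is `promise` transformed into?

Compare letters: t→b is +8, o→w is +8, n→v is +8 — a constant shift. This is a Caesar cipher with shift 8.
Applying it to promise: p+8=x, r+8=z, o+8=w, m+8=u, i+8=q, s+8=a, e+8=m.

xzwuqam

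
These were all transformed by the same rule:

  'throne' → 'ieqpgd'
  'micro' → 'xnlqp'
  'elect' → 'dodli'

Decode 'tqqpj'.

t(19)→i(8) and h(7)→e(4) fit y≡9x+19 (mod 26); the inverse of 9 mod 26 is 3. Each letter's alphabet position (a=0..z=25) is mapped through 9·x+19 mod 26 — an affine cipher.
Undoing it on tqqpj: t(19)→3·(19−19)≡0=a; q(16)→3·(16−19)≡17=r; q(16)→3·(16−19)≡17=r; p(15)→3·(15−19)≡14=o; j(9)→3·(9−19)≡22=w (all mod 26).

arrow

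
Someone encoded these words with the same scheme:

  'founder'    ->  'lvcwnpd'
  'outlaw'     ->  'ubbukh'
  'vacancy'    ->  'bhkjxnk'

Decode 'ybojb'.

In founder: f→l is +6, o→v is +7, u→c is +8, n→w is +9 — the shift increases by 1 each position. Letter i (0-indexed) is shifted by i+6, so successive shifts are 6, 7, 8, ….
Undoing it on ybojb: y−6=s, b−7=u, o−8=g, j−9=a, b−10=r.

sugar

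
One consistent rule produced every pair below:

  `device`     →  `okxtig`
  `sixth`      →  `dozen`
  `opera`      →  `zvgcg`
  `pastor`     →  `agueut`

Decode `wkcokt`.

Shifts by position in device: pos 0: d→o (+11), pos 1: e→k (+6), pos 2: v→x (+2), pos 3: i→t (+11), pos 4: c→i (+6), pos 5: e→g (+2) — repeating every 3. A repeating key of period 3 is used — shifts +11, +6, +2 over and over.
Decoding wkcokt: w−11=l, k−6=e, c−2=a, o−11=d, k−6=e, t−2=r.

leader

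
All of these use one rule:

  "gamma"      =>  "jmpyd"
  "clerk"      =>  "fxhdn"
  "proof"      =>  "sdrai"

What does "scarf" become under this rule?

Shifts by position in gamma: pos 0: g→j (+3), pos 1: a→m (+12), pos 2: m→p (+3), pos 3: m→y (+12) — repeating every 2. The shifts repeat in a cycle of length 2: positions 0,1,… shift by +3, +12, then the pattern repeats.
Applying it to scarf: s+3=v, c+12=o, a+3=d, r+12=d, f+3=i.

voddi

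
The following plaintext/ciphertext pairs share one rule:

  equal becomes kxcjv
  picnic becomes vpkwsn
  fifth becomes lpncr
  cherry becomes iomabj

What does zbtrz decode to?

tulip

In equal: e→k is +6, q→x is +7, u→c is +8, a→j is +9 — the shift increases by 1 each position. Each letter shifts forward by (position + 6), i.e. 6, 7, 8, … — the shift grows by one for each successive letter.
Reversing it on zbtrz: z−6=t, b−7=u, t−8=l, r−9=i, z−10=p.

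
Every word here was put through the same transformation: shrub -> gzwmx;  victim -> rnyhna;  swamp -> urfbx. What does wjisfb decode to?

The output letters match the input read backwards, each shifted +5: shrub reversed is burhs. The word is reversed, then every letter is shifted forward by 5.
Reversing it on wjisfb: shift back: w−5=r, j−5=e, i−5=d, s−5=n, f−5=a, b−5=w → rednaw; then reverse → wander.

wander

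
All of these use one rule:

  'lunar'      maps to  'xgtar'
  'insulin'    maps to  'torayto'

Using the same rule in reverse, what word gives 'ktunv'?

phone

The output letters match the input read backwards, each shifted +6: lunar reversed is ranul. Read the word backwards and shift each letter +6.
Decoding ktunv: shift back: k−6=e, t−6=n, u−6=o, n−6=h, v−6=p → enohp; then reverse → phone.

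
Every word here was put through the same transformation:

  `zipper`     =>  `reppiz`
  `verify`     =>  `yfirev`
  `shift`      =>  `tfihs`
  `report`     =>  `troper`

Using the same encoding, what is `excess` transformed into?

ssecxe

The output letters match the input read backwards: zipper reversed is reppiz. The word is simply reversed.
For excess: reverse → ssecxe.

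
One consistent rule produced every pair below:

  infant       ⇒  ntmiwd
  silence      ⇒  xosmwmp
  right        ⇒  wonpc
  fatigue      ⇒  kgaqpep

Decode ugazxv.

patrol

In infant: i→n is +5, n→t is +6, f→m is +7, a→i is +8 — the shift increases by 1 each position. Letter i (0-indexed) is shifted by i+5, so successive shifts are 5, 6, 7, ….
Undoing it on ugazxv: u−5=p, g−6=a, a−7=t, z−8=r, x−9=o, v−10=l.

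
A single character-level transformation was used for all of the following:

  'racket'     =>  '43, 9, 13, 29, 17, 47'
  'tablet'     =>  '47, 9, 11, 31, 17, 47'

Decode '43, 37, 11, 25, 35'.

robin

r(#18)→43 and a(#1)→9: differences scale by 2, so n = 2·pos + 7. The formula is n = 2×(alphabet index, a=1) + 7.
Undoing it on 43, 37, 11, 25, 35: 43→(43−7)÷2=18=r, 37→(37−7)÷2=15=o, 11→(11−7)÷2=2=b, 25→(25−7)÷2=9=i, 35→(35−7)÷2=14=n.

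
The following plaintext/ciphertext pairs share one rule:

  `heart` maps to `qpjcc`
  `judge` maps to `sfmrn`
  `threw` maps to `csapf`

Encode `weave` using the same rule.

Shifts by position in heart: pos 0: h→q (+9), pos 1: e→p (+11), pos 2: a→j (+9), pos 3: r→c (+11) — repeating every 2. A repeating key of period 2 is used — shifts +9, +11 over and over.
On weave: w+9=f, e+11=p, a+9=j, v+11=g, e+9=n.

fpjgn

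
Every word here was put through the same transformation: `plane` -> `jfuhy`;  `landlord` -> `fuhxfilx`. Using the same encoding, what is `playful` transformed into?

jfuszof

Compare letters: p→j is +20, l→f is +20, a→u is +20 — a constant shift. Every letter moves 20 places later in the alphabet, wrapping around z→a.
On playful: p+20=j, l+20=f, a+20=u, y+20=s, f+20=z, u+20=o, l+20=f.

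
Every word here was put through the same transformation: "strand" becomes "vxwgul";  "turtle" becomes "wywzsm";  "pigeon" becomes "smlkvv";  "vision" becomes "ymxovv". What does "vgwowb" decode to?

script

In strand: s→v is +3, t→x is +4, r→w is +5, a→g is +6 — the shift increases by 1 each position. Letter i (0-indexed) is shifted by i+3, so successive shifts are 3, 4, 5, ….
Decoding vgwowb: v−3=s, g−4=c, w−5=r, o−6=i, w−7=p, b−8=t.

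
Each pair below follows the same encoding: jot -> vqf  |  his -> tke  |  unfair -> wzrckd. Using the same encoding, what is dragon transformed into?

pdcsqz

The rule splits by letter class: vowels +2, consonants +12.
Applying it to dragon: d(cons)+12=p, r(cons)+12=d, a(vowel)+2=c, g(cons)+12=s, o(vowel)+2=q, n(cons)+12=z.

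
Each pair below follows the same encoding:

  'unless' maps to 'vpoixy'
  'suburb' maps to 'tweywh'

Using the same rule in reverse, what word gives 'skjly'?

right

In unless: u→v is +1, n→p is +2, l→o is +3, e→i is +4 — the shift increases by 1 each position. Each letter shifts forward by (position + 1), i.e. 1, 2, 3, … — the shift grows by one for each successive letter.
Reversing it on skjly: s−1=r, k−2=i, j−3=g, l−4=h, y−5=t.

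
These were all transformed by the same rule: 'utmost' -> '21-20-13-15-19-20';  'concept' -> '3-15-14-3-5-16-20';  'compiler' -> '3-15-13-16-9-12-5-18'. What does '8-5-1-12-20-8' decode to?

u is letter #21 and maps to 21: an offset of 0. Letters become their 1-indexed alphabet positions: a=1 … z=26.
Undoing it on 8-5-1-12-20-8: 8=h, 5=e, 1=a, 12=l, 20=t, 8=h.

health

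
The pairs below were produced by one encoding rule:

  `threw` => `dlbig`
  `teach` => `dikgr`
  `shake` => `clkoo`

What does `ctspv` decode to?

spill

Shifts by position in threw: pos 0: t→d (+10), pos 1: h→l (+4), pos 2: r→b (+10), pos 3: e→i (+4) — repeating every 2. It's a Vigenère-style cipher with numeric key [10,4]: position i shifts by key[i mod 2].
Reversing it on ctspv: c−10=s, t−4=p, s−10=i, p−4=l, v−10=l.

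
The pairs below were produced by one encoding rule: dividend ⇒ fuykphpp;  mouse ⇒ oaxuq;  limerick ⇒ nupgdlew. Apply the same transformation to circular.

euuegocd

Shifts by position in dividend: pos 0: d→f (+2), pos 1: i→u (+12), pos 2: v→y (+3), pos 3: i→k (+2), pos 4: d→p (+12), pos 5: e→h (+3) — repeating every 3. A repeating key of period 3 is used — shifts +2, +12, +3 over and over.
Applying it to circular: c+2=e, i+12=u, r+3=u, c+2=e, u+12=g, l+3=o, a+2=c, r+12=d.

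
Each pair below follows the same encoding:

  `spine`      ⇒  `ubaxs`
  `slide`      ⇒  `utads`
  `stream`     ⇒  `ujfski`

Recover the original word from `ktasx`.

alien

s(18)→u(20) and p(15)→b(1) fit y≡15x+10 (mod 26); the inverse of 15 mod 26 is 7. Treating letters as 0–25, the rule is x ↦ 15x + 10 (mod 26).
Undoing it on ktasx: k(10)→7·(10−10)≡0=a; t(19)→7·(19−10)≡11=l; a(0)→7·(0−10)≡8=i; s(18)→7·(18−10)≡4=e; x(23)→7·(23−10)≡13=n (all mod 26).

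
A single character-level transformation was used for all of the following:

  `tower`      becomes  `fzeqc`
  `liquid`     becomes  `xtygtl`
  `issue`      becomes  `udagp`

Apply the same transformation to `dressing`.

A repeating key of period 3 is used — shifts +12, +11, +8 over and over.
On dressing: d+12=p, r+11=c, e+8=m, s+12=e, s+11=d, i+8=q, n+12=z, g+11=r.

pcmedqzr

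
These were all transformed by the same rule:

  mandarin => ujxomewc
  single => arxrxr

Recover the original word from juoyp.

blend

The shift increases by 1 at each position, starting from +8: 8, 9, 10, ….
Undoing it on juoyp: j−8=b, u−9=l, o−10=e, y−11=n, p−12=d.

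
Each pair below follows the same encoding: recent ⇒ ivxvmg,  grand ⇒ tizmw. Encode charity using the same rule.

xszirgb

This is the alphabet-reversal cipher (Atbash): a becomes z, b becomes y, etc.
For charity: c↔x, h↔s, a↔z, r↔i, i↔r, t↔g, y↔b.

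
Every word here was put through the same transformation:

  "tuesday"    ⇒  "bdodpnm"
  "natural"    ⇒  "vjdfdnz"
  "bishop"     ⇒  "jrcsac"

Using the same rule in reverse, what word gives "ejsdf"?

waist

In tuesday: t→b is +8, u→d is +9, e→o is +10, s→d is +11 — the shift increases by 1 each position. Each letter shifts forward by (position + 8), i.e. 8, 9, 10, … — the shift grows by one for each successive letter.
Undoing it on ejsdf: e−8=w, j−9=a, s−10=i, d−11=s, f−12=t.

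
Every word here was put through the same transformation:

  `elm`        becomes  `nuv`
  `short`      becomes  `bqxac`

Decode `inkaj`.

zebra

Compare letters: e→n is +9, l→u is +9, m→v is +9 — a constant shift. Every letter moves 9 places later in the alphabet, wrapping around z→a.
Undoing it on inkaj: i−9=z, n−9=e, k−9=b, a−9=r, j−9=a.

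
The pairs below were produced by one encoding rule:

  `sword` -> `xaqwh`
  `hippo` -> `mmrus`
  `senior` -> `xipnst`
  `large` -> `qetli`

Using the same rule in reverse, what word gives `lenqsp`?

Shifts by position in sword: pos 0: s→x (+5), pos 1: w→a (+4), pos 2: o→q (+2), pos 3: r→w (+5), pos 4: d→h (+4) — repeating every 3. The shifts repeat in a cycle of length 3: positions 0,1,… shift by +5, +4, +2, then the pattern repeats.
Reversing it on lenqsp: l−5=g, e−4=a, n−2=l, q−5=l, s−4=o, p−2=n.

gallon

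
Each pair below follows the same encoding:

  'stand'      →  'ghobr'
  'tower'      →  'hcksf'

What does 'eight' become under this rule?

Compare letters: s→g is +14, t→h is +14, a→o is +14 — a constant shift. This is a Caesar cipher with shift 14.
On eight: e+14=s, i+14=w, g+14=u, h+14=v, t+14=h.

swuvh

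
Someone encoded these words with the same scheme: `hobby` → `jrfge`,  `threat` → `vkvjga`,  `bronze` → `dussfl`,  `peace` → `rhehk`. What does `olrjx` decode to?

miner

In hobby: h→j is +2, o→r is +3, b→f is +4, b→g is +5 — the shift increases by 1 each position. Each letter shifts forward by (position + 2), i.e. 2, 3, 4, … — the shift grows by one for each successive letter.
Reversing it on olrjx: o−2=m, l−3=i, r−4=n, j−5=e, x−6=r.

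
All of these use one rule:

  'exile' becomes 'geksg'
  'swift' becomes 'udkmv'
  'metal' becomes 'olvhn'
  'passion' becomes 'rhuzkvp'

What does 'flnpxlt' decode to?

deliver

A repeating key of period 2 is used — shifts +2, +7 over and over.
Undoing it on flnpxlt: f−2=d, l−7=e, n−2=l, p−7=i, x−2=v, l−7=e, t−2=r.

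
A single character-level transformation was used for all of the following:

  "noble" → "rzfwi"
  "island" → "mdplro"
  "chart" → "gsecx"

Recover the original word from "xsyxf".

A repeating key of period 2 is used — shifts +4, +11 over and over.
Reversing it on xsyxf: x−4=t, s−11=h, y−4=u, x−11=m, f−4=b.

thumb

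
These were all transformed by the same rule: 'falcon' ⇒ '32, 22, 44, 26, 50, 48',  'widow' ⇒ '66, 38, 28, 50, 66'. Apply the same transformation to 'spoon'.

f(#6)→32 and a(#1)→22: differences scale by 2, so n = 2·pos + 20. The formula is n = 2×(alphabet index, a=1) + 20.
On spoon: s=19→58, p=16→52, o=15→50, o=15→50, n=14→48.

58, 52, 50, 50, 48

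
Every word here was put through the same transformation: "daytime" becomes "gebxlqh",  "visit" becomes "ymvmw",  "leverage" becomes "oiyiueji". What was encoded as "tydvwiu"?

A repeating key of period 2 is used — shifts +3, +4 over and over.
Undoing it on tydvwiu: t−3=q, y−4=u, d−3=a, v−4=r, w−3=t, i−4=e, u−3=r.

quarter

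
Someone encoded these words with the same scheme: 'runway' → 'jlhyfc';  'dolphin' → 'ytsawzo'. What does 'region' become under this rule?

yztrpc

The output letters match the input read backwards, each shifted +11: runway reversed is yawnur. Two steps: reverse the string, then apply a Caesar shift of +11.
On region: reverse → noiger; then shift: n+11=y, o+11=z, i+11=t, g+11=r, e+11=p, r+11=c.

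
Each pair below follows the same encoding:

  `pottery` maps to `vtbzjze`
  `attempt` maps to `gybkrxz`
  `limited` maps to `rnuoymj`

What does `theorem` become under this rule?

zmmuwms

Shifts by position in pottery: pos 0: p→v (+6), pos 1: o→t (+5), pos 2: t→b (+8), pos 3: t→z (+6), pos 4: e→j (+5), pos 5: r→z (+8) — repeating every 3. It's a Vigenère-style cipher with numeric key [6,5,8]: position i shifts by key[i mod 3].
On theorem: t+6=z, h+5=m, e+8=m, o+6=u, r+5=w, e+8=m, m+6=s.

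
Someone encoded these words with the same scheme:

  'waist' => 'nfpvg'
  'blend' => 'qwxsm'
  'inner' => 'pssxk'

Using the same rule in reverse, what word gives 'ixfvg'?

feast

w(22)→n(13) and a(0)→f(5) fit y≡11x+5 (mod 26); the inverse of 11 mod 26 is 19. This is an affine cipher: with a=0,…,z=25, each position x becomes (11x+5) mod 26.
Reversing it on ixfvg: i(8)→19·(8−5)≡5=f; x(23)→19·(23−5)≡4=e; f(5)→19·(5−5)≡0=a; v(21)→19·(21−5)≡18=s; g(6)→19·(6−5)≡19=t (all mod 26).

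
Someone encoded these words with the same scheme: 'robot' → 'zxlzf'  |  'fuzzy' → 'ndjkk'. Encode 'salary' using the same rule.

ajvldl

In robot: r→z is +8, o→x is +9, b→l is +10, o→z is +11 — the shift increases by 1 each position. The shift increases by 1 at each position, starting from +8: 8, 9, 10, ….
For salary: s+8=a, a+9=j, l+10=v, a+11=l, r+12=d, y+13=l.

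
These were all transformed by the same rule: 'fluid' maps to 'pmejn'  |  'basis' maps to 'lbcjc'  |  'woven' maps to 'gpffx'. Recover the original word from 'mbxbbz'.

canary

Shifts by position in fluid: pos 0: f→p (+10), pos 1: l→m (+1), pos 2: u→e (+10), pos 3: i→j (+1) — repeating every 2. The shifts repeat in a cycle of length 2: positions 0,1,… shift by +10, +1, then the pattern repeats.
Undoing it on mbxbbz: m−10=c, b−1=a, x−10=n, b−1=a, b−10=r, z−1=y.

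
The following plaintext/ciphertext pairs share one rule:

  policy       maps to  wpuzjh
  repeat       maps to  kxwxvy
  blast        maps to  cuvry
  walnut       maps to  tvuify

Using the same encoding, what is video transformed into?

p(15)→w(22) and o(14)→p(15) fit y≡7x+21 (mod 26); the inverse of 7 mod 26 is 15. This is an affine cipher: with a=0,…,z=25, each position x becomes (7x+21) mod 26.
On video: v(21)→7·21+21≡12=m; i(8)→7·8+21≡25=z; d(3)→7·3+21≡16=q; e(4)→7·4+21≡23=x; o(14)→7·14+21≡15=p (all mod 26).

mzqxp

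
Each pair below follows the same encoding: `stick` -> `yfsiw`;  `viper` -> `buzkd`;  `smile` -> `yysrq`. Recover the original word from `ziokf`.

Shifts by position in stick: pos 0: s→y (+6), pos 1: t→f (+12), pos 2: i→s (+10), pos 3: c→i (+6), pos 4: k→w (+12) — repeating every 3. It's a Vigenère-style cipher with numeric key [6,12,10]: position i shifts by key[i mod 3].
Decoding ziokf: z−6=t, i−12=w, o−10=e, k−6=e, f−12=t.

tweet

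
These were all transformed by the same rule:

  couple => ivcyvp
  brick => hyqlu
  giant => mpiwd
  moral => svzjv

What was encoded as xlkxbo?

record

The shift increases by 1 at each position, starting from +6: 6, 7, 8, ….
Reversing it on xlkxbo: x−6=r, l−7=e, k−8=c, x−9=o, b−10=r, o−11=d.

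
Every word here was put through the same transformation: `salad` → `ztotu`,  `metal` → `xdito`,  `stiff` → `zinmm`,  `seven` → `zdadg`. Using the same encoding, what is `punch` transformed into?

yrgle

s(18)→z(25) and a(0)→t(19) fit y≡9x+19 (mod 26); the inverse of 9 mod 26 is 3. Treating letters as 0–25, the rule is x ↦ 9x + 19 (mod 26).
For punch: p(15)→9·15+19≡24=y; u(20)→9·20+19≡17=r; n(13)→9·13+19≡6=g; c(2)→9·2+19≡11=l; h(7)→9·7+19≡4=e (all mod 26).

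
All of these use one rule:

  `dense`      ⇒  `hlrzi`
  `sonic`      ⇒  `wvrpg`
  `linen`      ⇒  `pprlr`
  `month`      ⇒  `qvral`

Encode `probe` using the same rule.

tysii

A repeating key of period 2 is used — shifts +4, +7 over and over.
On probe: p+4=t, r+7=y, o+4=s, b+7=i, e+4=i.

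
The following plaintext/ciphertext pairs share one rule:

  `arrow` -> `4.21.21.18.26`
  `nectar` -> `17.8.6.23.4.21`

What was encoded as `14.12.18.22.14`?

Letters become their 1-based position plus 3 (so a→4, b→5, …).
Decoding 14.12.18.22.14: 14→(14−3)÷1=11=k, 12→(12−3)÷1=9=i, 18→(18−3)÷1=15=o, 22→(22−3)÷1=19=s, 14→(14−3)÷1=11=k.

kiosk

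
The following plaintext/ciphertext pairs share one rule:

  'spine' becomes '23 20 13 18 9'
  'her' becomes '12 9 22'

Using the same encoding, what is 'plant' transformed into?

s is letter #19 and maps to 23: an offset of 4. Each letter is replaced by its alphabet position (a=1..z=26) + 4.
On plant: p=16→20, l=12→16, a=1→5, n=14→18, t=20→24.

20 16 5 18 24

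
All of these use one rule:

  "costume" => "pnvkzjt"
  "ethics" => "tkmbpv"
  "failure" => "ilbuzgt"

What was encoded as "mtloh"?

c(2)→p(15) and o(14)→n(13) fit y≡15x+11 (mod 26); the inverse of 15 mod 26 is 7. Treating letters as 0–25, the rule is x ↦ 15x + 11 (mod 26).
Decoding mtloh: m(12)→7·(12−11)≡7=h; t(19)→7·(19−11)≡4=e; l(11)→7·(11−11)≡0=a; o(14)→7·(14−11)≡21=v; h(7)→7·(7−11)≡24=y (all mod 26).

heavy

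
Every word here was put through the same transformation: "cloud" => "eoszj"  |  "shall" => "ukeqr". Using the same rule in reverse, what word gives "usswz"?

sport

In cloud: c→e is +2, l→o is +3, o→s is +4, u→z is +5 — the shift increases by 1 each position. The shift increases by 1 at each position, starting from +2: 2, 3, 4, ….
Decoding usswz: u−2=s, s−3=p, s−4=o, w−5=r, z−6=t.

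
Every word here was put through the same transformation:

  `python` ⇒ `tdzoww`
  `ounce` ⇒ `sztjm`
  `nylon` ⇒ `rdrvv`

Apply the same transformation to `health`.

ljgsbq

In python: p→t is +4, y→d is +5, t→z is +6, h→o is +7 — the shift increases by 1 each position. Letter i (0-indexed) is shifted by i+4, so successive shifts are 4, 5, 6, ….
On health: h+4=l, e+5=j, a+6=g, l+7=s, t+8=b, h+9=q.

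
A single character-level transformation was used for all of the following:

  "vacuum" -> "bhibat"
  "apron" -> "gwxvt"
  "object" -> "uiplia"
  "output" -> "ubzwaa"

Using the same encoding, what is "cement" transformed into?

ilslta

Shifts by position in vacuum: pos 0: v→b (+6), pos 1: a→h (+7), pos 2: c→i (+6), pos 3: u→b (+7) — repeating every 2. The shifts repeat in a cycle of length 2: positions 0,1,… shift by +6, +7, then the pattern repeats.
Applying it to cement: c+6=i, e+7=l, m+6=s, e+7=l, n+6=t, t+7=a.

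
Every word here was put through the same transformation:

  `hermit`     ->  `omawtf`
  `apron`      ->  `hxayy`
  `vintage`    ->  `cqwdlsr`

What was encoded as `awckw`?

Each letter shifts forward by (position + 7), i.e. 7, 8, 9, … — the shift grows by one for each successive letter.
Undoing it on awckw: a−7=t, w−8=o, c−9=t, k−10=a, w−11=l.

total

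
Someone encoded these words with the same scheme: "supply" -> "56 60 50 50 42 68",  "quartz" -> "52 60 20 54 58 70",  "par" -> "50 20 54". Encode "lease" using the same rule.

s(#19)→56 and u(#21)→60: differences scale by 2, so n = 2·pos + 18. The formula is n = 2×(alphabet index, a=1) + 18.
For lease: l=12→42, e=5→28, a=1→20, s=19→56, e=5→28.

42 28 20 56 28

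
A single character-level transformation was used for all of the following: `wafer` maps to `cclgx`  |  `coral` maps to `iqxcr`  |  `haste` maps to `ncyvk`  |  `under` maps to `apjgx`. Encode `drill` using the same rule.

Shifts by position in wafer: pos 0: w→c (+6), pos 1: a→c (+2), pos 2: f→l (+6), pos 3: e→g (+2) — repeating every 2. It's a Vigenère-style cipher with numeric key [6,2]: position i shifts by key[i mod 2].
For drill: d+6=j, r+2=t, i+6=o, l+2=n, l+6=r.

jtonr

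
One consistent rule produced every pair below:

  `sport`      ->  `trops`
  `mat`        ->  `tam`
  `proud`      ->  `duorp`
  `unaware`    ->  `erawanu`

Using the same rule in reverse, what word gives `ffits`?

stiff

The word is simply reversed.
Undoing it on ffits: then reverse → stiff.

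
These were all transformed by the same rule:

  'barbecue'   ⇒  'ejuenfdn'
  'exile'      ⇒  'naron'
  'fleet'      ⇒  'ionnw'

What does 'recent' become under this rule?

unfnqw

Vowels shift forward by 9 and consonants shift forward by 3.
For recent: r(cons)+3=u, e(vowel)+9=n, c(cons)+3=f, e(vowel)+9=n, n(cons)+3=q, t(cons)+3=w.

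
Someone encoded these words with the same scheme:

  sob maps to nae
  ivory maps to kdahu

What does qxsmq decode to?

The output letters match the input read backwards, each shifted +12: sob reversed is bos. The word is reversed, then every letter is shifted forward by 12.
Reversing it on qxsmq: shift back: q−12=e, x−12=l, s−12=g, m−12=a, q−12=e → elgae; then reverse → eagle.

eagle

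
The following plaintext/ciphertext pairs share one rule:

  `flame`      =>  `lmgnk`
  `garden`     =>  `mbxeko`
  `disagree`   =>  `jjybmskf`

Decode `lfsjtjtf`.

The shifts repeat in a cycle of length 2: positions 0,1,… shift by +6, +1, then the pattern repeats.
Reversing it on lfsjtjtf: l−6=f, f−1=e, s−6=m, j−1=i, t−6=n, j−1=i, t−6=n, f−1=e.

feminine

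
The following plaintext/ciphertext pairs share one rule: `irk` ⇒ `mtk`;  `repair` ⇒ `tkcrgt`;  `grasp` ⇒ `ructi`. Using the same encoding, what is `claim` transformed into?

The output letters match the input read backwards, each shifted +2: irk reversed is kri. The word is reversed, then every letter is shifted forward by 2.
On claim: reverse → mialc; then shift: m+2=o, i+2=k, a+2=c, l+2=n, c+2=e.

okcne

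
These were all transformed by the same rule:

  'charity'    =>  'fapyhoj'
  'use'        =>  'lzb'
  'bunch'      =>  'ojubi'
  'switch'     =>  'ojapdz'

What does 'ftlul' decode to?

enemy

The output letters match the input read backwards, each shifted +7: charity reversed is ytirahc. Two steps: reverse the string, then apply a Caesar shift of +7.
Reversing it on ftlul: shift back: f−7=y, t−7=m, l−7=e, u−7=n, l−7=e → ymene; then reverse → enemy.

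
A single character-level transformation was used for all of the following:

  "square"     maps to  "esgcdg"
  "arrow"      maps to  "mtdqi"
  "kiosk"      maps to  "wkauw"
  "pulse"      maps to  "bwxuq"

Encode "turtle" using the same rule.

Shifts by position in square: pos 0: s→e (+12), pos 1: q→s (+2), pos 2: u→g (+12), pos 3: a→c (+2) — repeating every 2. The shifts repeat in a cycle of length 2: positions 0,1,… shift by +12, +2, then the pattern repeats.
For turtle: t+12=f, u+2=w, r+12=d, t+2=v, l+12=x, e+2=g.

fwdvxg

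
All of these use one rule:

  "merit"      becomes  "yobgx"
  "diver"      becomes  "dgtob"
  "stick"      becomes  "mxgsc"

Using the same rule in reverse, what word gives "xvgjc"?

think

m(12)→y(24) and e(4)→o(14) fit y≡11x+22 (mod 26); the inverse of 11 mod 26 is 19. Treating letters as 0–25, the rule is x ↦ 11x + 22 (mod 26).
Undoing it on xvgjc: x(23)→19·(23−22)≡19=t; v(21)→19·(21−22)≡7=h; g(6)→19·(6−22)≡8=i; j(9)→19·(9−22)≡13=n; c(2)→19·(2−22)≡10=k (all mod 26).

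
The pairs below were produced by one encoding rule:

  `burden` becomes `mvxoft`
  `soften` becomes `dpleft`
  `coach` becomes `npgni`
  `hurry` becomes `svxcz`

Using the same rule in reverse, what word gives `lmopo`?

alien

Shifts by position in burden: pos 0: b→m (+11), pos 1: u→v (+1), pos 2: r→x (+6), pos 3: d→o (+11), pos 4: e→f (+1), pos 5: n→t (+6) — repeating every 3. The shifts repeat in a cycle of length 3: positions 0,1,… shift by +11, +1, +6, then the pattern repeats.
Undoing it on lmopo: l−11=a, m−1=l, o−6=i, p−11=e, o−1=n.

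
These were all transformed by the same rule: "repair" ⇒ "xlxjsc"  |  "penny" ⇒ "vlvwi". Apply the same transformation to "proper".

vywyoc

In repair: r→x is +6, e→l is +7, p→x is +8, a→j is +9 — the shift increases by 1 each position. The shift increases by 1 at each position, starting from +6: 6, 7, 8, ….
Applying it to proper: p+6=v, r+7=y, o+8=w, p+9=y, e+10=o, r+11=c.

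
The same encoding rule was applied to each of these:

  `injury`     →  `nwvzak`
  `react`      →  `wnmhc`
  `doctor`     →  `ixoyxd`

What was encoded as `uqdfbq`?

The shifts repeat in a cycle of length 3: positions 0,1,… shift by +5, +9, +12, then the pattern repeats.
Reversing it on uqdfbq: u−5=p, q−9=h, d−12=r, f−5=a, b−9=s, q−12=e.

phrase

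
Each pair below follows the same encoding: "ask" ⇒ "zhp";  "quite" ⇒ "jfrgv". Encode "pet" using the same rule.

Letters are reflected about the middle of the alphabet (position → 25−position): Atbash.
Applying it to pet: p↔k, e↔v, t↔g.

kvg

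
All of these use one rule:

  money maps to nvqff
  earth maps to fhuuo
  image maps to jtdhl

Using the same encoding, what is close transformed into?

Shifts by position in money: pos 0: m→n (+1), pos 1: o→v (+7), pos 2: n→q (+3), pos 3: e→f (+1), pos 4: y→f (+7) — repeating every 3. It's a Vigenère-style cipher with numeric key [1,7,3]: position i shifts by key[i mod 3].
Applying it to close: c+1=d, l+7=s, o+3=r, s+1=t, e+7=l.

dsrtl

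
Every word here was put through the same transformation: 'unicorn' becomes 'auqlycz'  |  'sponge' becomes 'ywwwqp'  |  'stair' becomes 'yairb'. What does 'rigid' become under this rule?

xporn

Letter i (0-indexed) is shifted by i+6, so successive shifts are 6, 7, 8, ….
Applying it to rigid: r+6=x, i+7=p, g+8=o, i+9=r, d+10=n.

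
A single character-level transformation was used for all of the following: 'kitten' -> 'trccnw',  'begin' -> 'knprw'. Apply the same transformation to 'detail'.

Compare letters: k→t is +9, i→r is +9, t→c is +9 — a constant shift. This is a Caesar cipher with shift 9.
Applying it to detail: d+9=m, e+9=n, t+9=c, a+9=j, i+9=r, l+9=u.

mncjru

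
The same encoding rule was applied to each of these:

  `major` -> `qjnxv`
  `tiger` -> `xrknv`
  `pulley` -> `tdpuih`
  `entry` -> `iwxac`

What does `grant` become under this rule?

The shifts repeat in a cycle of length 2: positions 0,1,… shift by +4, +9, then the pattern repeats.
Applying it to grant: g+4=k, r+9=a, a+4=e, n+9=w, t+4=x.

kaewx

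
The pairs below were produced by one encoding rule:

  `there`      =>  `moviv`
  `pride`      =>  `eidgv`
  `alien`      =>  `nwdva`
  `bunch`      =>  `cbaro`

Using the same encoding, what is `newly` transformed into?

avfwj

This is an affine cipher: with a=0,…,z=25, each position x becomes (15x+13) mod 26.
For newly: n(13)→15·13+13≡0=a; e(4)→15·4+13≡21=v; w(22)→15·22+13≡5=f; l(11)→15·11+13≡22=w; y(24)→15·24+13≡9=j (all mod 26).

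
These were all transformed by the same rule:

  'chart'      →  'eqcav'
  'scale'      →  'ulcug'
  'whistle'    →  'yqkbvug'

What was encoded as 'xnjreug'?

vehicle

It's a Vigenère-style cipher with numeric key [2,9]: position i shifts by key[i mod 2].
Reversing it on xnjreug: x−2=v, n−9=e, j−2=h, r−9=i, e−2=c, u−9=l, g−2=e.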